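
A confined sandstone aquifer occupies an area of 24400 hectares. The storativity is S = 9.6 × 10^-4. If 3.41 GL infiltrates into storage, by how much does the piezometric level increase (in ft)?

Δh ≈ 47.8 ft

A = 24400 hectares = 2.44 × 10^8 m²
ΔV = 3.41 GL = 3.41 × 10^6 m³
Δh = ΔV / (S × A) = 3.41 × 10^6 m³ / (9.6 × 10^-4 × 2.44 × 10^8 m²) = 14.56 m
Δh = 14.56 m = 47.76 ft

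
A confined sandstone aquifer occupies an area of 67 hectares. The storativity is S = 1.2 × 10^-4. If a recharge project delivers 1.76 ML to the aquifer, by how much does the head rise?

A = 67 hectares = 6.7 × 10^5 m²
ΔV = 1.76 ML = 1760 m³
Δh = ΔV / (S × A) = 1760 m³ / (1.2 × 10^-4 × 6.7 × 10^5 m²) = 21.89 m

Δh ≈ 21.9 m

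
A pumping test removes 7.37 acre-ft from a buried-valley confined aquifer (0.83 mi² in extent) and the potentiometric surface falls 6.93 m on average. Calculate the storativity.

S ≈ 6.1 × 10^-4

A = 0.83 mi² = 2.15 × 10^6 m²
ΔV = 7.37 acre-ft = 9091 m³
S = ΔV / (A × Δh) = 9091 m³ / (2.15 × 10^6 m² × 6.93 m) = 6.102 × 10^-4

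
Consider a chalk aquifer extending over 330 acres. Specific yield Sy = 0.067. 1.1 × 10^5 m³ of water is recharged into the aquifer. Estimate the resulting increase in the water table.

Δh ≈ 1.23 m

A = 330 acres = 1.335 × 10^6 m²
Δh = ΔV / (Sy × A) = 1.1 × 10^5 m³ / (0.067 × 1.335 × 10^6 m²) = 1.229 m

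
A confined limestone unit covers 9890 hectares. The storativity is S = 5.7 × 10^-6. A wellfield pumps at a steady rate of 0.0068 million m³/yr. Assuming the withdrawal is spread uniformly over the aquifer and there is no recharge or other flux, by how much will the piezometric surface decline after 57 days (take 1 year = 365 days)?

Δh ≈ 1.88 m

A = 9890 hectares = 9.89 × 10^7 m²
Q = 0.0068 million m³/yr = 18.63 m³/d
ΔV = Q × t = 18.63 m³/d × 57 d = 1062 m³
Δh = ΔV / (S × A) = 1062 / (5.7 × 10^-6 × 9.89 × 10^7) = 1.884 m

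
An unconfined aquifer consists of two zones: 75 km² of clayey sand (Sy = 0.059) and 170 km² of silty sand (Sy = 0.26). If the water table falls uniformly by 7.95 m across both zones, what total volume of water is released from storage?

A₁ = 75 km² = 7.5 × 10^7 m²; A₂ = 170 km² = 1.7 × 10^8 m²
ΔV₁ = 0.059 × 7.5 × 10^7 × 7.95 = 3.518 × 10^7 m³
ΔV₂ = 0.26 × 1.7 × 10^8 × 7.95 = 3.514 × 10^8 m³
ΔV = ΔV₁ + ΔV₂ = 3.866 × 10^8 m³

ΔV ≈ 3.87 × 10^8 m³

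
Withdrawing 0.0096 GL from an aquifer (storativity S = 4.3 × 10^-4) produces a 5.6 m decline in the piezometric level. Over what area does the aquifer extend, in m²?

A ≈ 3.99 × 10^6 m²

ΔV = 0.0096 GL = 9600 m³
A = ΔV / (S × Δh) = 9600 / (4.3 × 10^-4 × 5.6) = 3.987 × 10^6 m²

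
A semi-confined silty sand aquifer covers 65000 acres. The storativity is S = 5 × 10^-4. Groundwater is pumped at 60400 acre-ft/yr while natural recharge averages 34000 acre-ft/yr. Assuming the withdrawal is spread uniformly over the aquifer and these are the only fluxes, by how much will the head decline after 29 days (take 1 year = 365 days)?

Δh ≈ 19.7 m

A = 65000 acres = 2.63 × 10^8 m²
Net abstraction = 60400 − 34000 = 26400 acre-ft/yr
Q_net = 26400 acre-ft/yr = 89220 m³/d
ΔV = Q × t = 89220 m³/d × 29 d = 2.587 × 10^6 m³
Δh = ΔV / (S × A) = 2.587 × 10^6 / (5 × 10^-4 × 2.63 × 10^8) = 19.67 m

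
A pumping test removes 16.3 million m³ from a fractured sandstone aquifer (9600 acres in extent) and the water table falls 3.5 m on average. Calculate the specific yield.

A = 9600 acres = 3.885 × 10^7 m²
ΔV = 16.3 million m³ = 1.63 × 10^7 m³
Sy = ΔV / (A × Δh) = 1.63 × 10^7 m³ / (3.885 × 10^7 m² × 3.5 m) = 0.1199

Sy ≈ 0.12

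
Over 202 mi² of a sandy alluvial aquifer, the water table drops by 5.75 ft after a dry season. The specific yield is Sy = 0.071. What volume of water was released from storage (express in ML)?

ΔV ≈ 65100 ML

A = 202 mi² = 5.232 × 10^8 m²
Δh = 5.75 ft = 1.753 m
ΔV = Sy × A × Δh = 0.071 × 5.232 × 10^8 m² × 1.753 m = 6.51 × 10^7 m³
ΔV = 6.51 × 10^7 m³ = 65100 ML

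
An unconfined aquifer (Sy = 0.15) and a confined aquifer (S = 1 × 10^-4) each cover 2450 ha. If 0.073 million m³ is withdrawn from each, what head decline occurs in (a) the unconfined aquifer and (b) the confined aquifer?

Δh_u ≈ 0.0199 m; Δh_c ≈ 29.8 m

A = 2450 ha = 2.45 × 10^7 m²
ΔV = 0.073 million m³ = 73000 m³
Unconfined: Δh_u = ΔV/(Sy·A) = 73000/(0.15 × 2.45 × 10^7) = 0.01986 m
Confined: Δh_c = ΔV/(S·A) = 73000/(1 × 10^-4 × 2.45 × 10^7) = 29.8 m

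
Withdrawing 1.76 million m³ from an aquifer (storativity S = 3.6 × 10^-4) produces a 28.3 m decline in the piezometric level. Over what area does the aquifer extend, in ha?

A ≈ 17300 ha

ΔV = 1.76 million m³ = 1.76 × 10^6 m³
A = ΔV / (S × Δh) = 1.76 × 10^6 / (3.6 × 10^-4 × 28.3) = 1.728 × 10^8 m²
A = 1.728 × 10^8 m² = 17280 ha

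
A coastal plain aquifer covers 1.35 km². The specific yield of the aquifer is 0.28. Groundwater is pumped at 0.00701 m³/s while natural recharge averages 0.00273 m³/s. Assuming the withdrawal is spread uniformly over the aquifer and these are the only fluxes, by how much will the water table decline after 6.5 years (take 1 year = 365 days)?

Δh ≈ 2.32 m

A = 1.35 km² = 1.35 × 10^6 m²
Net abstraction = 0.00701 − 0.00273 = 0.00428 m³/s
Q_net = 0.00428 m³/s = 369.8 m³/d
t = 6.5 years = 2372 d
ΔV = Q × t = 369.8 m³/d × 2372 d = 8.773 × 10^5 m³
Δh = ΔV / (Sy × A) = 8.773 × 10^5 / (0.28 × 1.35 × 10^6) = 2.321 m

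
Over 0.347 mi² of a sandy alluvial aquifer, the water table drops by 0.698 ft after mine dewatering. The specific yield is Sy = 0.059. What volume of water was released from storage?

ΔV ≈ 11300 m³

A = 0.347 mi² = 8.987 × 10^5 m²
Δh = 0.698 ft = 0.2128 m
ΔV = Sy × A × Δh = 0.059 × 8.987 × 10^5 m² × 0.2128 m = 11280 m³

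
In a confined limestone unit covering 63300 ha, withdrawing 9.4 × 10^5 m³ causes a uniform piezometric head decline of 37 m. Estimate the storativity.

S ≈ 4 × 10^-5

A = 63300 ha = 6.33 × 10^8 m²
S = ΔV / (A × Δh) = 9.4 × 10^5 m³ / (6.33 × 10^8 m² × 37 m) = 4.013 × 10^-5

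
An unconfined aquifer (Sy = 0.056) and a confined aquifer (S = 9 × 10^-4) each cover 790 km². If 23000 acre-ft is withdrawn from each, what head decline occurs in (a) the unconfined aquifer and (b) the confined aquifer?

Δh_u ≈ 0.641 m; Δh_c ≈ 39.9 m

A = 790 km² = 7.9 × 10^8 m²
ΔV = 23000 acre-ft = 2.837 × 10^7 m³
Unconfined: Δh_u = ΔV/(Sy·A) = 2.837 × 10^7/(0.056 × 7.9 × 10^8) = 0.6413 m
Confined: Δh_c = ΔV/(S·A) = 2.837 × 10^7/(9 × 10^-4 × 7.9 × 10^8) = 39.9 m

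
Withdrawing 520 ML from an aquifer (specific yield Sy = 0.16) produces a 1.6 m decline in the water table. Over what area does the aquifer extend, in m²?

A ≈ 2.03 × 10^6 m²

ΔV = 520 ML = 5.2 × 10^5 m³
A = ΔV / (Sy × Δh) = 5.2 × 10^5 / (0.16 × 1.6) = 2.031 × 10^6 m²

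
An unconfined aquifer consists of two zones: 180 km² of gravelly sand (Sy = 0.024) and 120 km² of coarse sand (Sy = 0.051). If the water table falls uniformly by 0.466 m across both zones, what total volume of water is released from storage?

A₁ = 180 km² = 1.8 × 10^8 m²; A₂ = 120 km² = 1.2 × 10^8 m²
ΔV₁ = 0.024 × 1.8 × 10^8 × 0.466 = 2.013 × 10^6 m³
ΔV₂ = 0.051 × 1.2 × 10^8 × 0.466 = 2.852 × 10^6 m³
ΔV = ΔV₁ + ΔV₂ = 4.865 × 10^6 m³

ΔV ≈ 4.87 × 10^6 m³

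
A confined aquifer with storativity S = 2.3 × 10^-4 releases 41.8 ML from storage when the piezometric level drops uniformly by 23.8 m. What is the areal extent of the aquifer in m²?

ΔV = 41.8 ML = 41800 m³
A = ΔV / (S × Δh) = 41800 / (2.3 × 10^-4 × 23.8) = 7.636 × 10^6 m²

A ≈ 7.64 × 10^6 m²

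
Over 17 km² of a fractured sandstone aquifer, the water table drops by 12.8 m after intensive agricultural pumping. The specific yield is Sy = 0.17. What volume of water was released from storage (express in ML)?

A = 17 km² = 1.7 × 10^7 m²
ΔV = Sy × A × Δh = 0.17 × 1.7 × 10^7 m² × 12.8 m = 3.699 × 10^7 m³
ΔV = 3.699 × 10^7 m³ = 36990 ML

ΔV ≈ 37000 ML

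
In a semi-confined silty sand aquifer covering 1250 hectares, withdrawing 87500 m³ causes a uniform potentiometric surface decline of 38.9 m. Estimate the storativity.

S ≈ 1.8 × 10^-4

A = 1250 hectares = 1.25 × 10^7 m²
S = ΔV / (A × Δh) = 87500 m³ / (1.25 × 10^7 m² × 38.9 m) = 1.799 × 10^-4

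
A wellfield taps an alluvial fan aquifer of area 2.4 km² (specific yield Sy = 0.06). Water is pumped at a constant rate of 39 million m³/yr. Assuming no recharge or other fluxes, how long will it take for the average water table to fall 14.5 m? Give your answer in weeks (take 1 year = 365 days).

t ≈ 2.79 weeks

A = 2.4 km² = 2.4 × 10^6 m²
ΔV = Sy × A × Δh = 0.06 × 2.4 × 10^6 × 14.5 = 2.088 × 10^6 m³
Q = 39 million m³/yr = 1.068 × 10^5 m³/d
t = ΔV / Q = 2.088 × 10^6 m³ / 1.068 × 10^5 m³/d = 19.54 d
t = 19.54 d ≈ 2.792 weeks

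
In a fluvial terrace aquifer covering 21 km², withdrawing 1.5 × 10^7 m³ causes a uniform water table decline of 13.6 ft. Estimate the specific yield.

Sy ≈ 0.17

A = 21 km² = 2.1 × 10^7 m²
Δh = 13.6 ft = 4.145 m
Sy = ΔV / (A × Δh) = 1.5 × 10^7 m³ / (2.1 × 10^7 m² × 4.145 m) = 0.1723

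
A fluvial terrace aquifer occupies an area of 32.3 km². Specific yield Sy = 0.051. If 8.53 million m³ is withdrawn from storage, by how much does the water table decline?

A = 32.3 km² = 3.23 × 10^7 m²
ΔV = 8.53 million m³ = 8.53 × 10^6 m³
Δh = ΔV / (Sy × A) = 8.53 × 10^6 m³ / (0.051 × 3.23 × 10^7 m²) = 5.178 m

Δh ≈ 5.18 m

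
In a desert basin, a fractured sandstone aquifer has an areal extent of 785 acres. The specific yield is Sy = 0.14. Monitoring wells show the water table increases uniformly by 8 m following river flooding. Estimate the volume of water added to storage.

ΔV ≈ 3.56 × 10^6 m³

A = 785 acres = 3.177 × 10^6 m²
ΔV = Sy × A × Δh = 0.14 × 3.177 × 10^6 m² × 8 m = 3.558 × 10^6 m³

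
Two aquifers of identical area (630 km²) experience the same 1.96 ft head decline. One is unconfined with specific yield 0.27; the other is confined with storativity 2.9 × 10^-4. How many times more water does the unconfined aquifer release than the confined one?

A = 630 km² = 6.3 × 10^8 m²
Δh = 1.96 ft = 0.5974 m
Unconfined: ΔV_u = Sy × A × Δh = 0.27 × 6.3 × 10^8 × 0.5974 = 1.016 × 10^8 m³
Confined: ΔV_c = S × A × Δh = 2.9 × 10^-4 × 6.3 × 10^8 × 0.5974 = 1.091 × 10^5 m³
Ratio = ΔV_u / ΔV_c = Sy / S = 0.27 / 2.9 × 10^-4 = 931

ΔV_u / ΔV_c ≈ 931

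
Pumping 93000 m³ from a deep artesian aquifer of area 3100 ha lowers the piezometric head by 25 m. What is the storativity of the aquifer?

A = 3100 ha = 3.1 × 10^7 m²
S = ΔV / (A × Δh) = 93000 m³ / (3.1 × 10^7 m² × 25 m) = 1.2 × 10^-4

S ≈ 1.2 × 10^-4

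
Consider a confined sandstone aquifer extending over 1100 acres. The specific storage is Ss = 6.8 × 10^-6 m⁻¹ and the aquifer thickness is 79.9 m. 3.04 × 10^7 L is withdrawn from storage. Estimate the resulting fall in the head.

Δh ≈ 12.6 m

S = Ss × b = 6.8 × 10^-6 m⁻¹ × 79.9 m = 5.433 × 10^-4
A = 1100 acres = 4.452 × 10^6 m²
ΔV = 3.04 × 10^7 L = 30400 m³
Δh = ΔV / (S × A) = 30400 m³ / (5.433 × 10^-4 × 4.452 × 10^6 m²) = 12.57 m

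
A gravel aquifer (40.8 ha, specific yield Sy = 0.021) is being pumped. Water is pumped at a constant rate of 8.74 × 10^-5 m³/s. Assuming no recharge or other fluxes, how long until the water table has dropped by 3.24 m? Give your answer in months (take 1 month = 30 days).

t ≈ 123 months

A = 40.8 ha = 4.08 × 10^5 m²
ΔV = Sy × A × Δh = 0.021 × 4.08 × 10^5 × 3.24 = 27760 m³
Q = 8.74 × 10^-5 m³/s = 7.551 m³/d
t = ΔV / Q = 27760 m³ / 7.551 m³/d = 3676 d
t = 3676 d ≈ 122.5 months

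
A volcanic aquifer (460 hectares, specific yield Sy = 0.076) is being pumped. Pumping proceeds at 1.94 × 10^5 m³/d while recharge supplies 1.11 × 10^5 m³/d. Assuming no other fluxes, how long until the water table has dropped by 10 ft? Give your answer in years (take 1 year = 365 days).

A = 460 hectares = 4.6 × 10^6 m²
Δh = 10 ft = 3.048 m
ΔV = Sy × A × Δh = 0.076 × 4.6 × 10^6 × 3.048 = 1.066 × 10^6 m³
Net withdrawal = 1.94 × 10^5 − 1.11 × 10^5 = 83000 m³/d
t = ΔV / Q = 1.066 × 10^6 m³ / 83000 m³/d = 12.84 d
t = 12.84 d ≈ 0.03517 years

t ≈ 0.0352 years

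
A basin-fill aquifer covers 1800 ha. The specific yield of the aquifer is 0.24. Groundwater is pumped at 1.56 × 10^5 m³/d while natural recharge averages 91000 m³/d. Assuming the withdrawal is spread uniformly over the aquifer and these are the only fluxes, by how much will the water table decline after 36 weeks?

Δh ≈ 3.79 m

A = 1800 ha = 1.8 × 10^7 m²
Net abstraction = 1.56 × 10^5 − 91000 = 65000 m³/d
t = 36 weeks = 252 d
ΔV = Q × t = 65000 m³/d × 252 d = 1.638 × 10^7 m³
Δh = ΔV / (Sy × A) = 1.638 × 10^7 / (0.24 × 1.8 × 10^7) = 3.792 m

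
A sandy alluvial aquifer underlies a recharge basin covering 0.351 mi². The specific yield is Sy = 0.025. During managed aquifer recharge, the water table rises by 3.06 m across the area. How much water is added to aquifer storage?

ΔV ≈ 69500 m³

A = 0.351 mi² = 9.091 × 10^5 m²
ΔV = Sy × A × Δh = 0.025 × 9.091 × 10^5 m² × 3.06 m = 69550 m³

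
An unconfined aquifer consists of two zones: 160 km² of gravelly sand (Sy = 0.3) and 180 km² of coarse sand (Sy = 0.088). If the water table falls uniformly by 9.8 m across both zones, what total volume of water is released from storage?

ΔV ≈ 6.26 × 10^8 m³

A₁ = 160 km² = 1.6 × 10^8 m²; A₂ = 180 km² = 1.8 × 10^8 m²
ΔV₁ = 0.3 × 1.6 × 10^8 × 9.8 = 4.704 × 10^8 m³
ΔV₂ = 0.088 × 1.8 × 10^8 × 9.8 = 1.552 × 10^8 m³
ΔV = ΔV₁ + ΔV₂ = 6.256 × 10^8 m³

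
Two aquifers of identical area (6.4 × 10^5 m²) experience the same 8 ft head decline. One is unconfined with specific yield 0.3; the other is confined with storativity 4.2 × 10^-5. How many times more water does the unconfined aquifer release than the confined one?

ΔV_u / ΔV_c ≈ 7140

Δh = 8 ft = 2.438 m
Unconfined: ΔV_u = Sy × A × Δh = 0.3 × 6.4 × 10^5 × 2.438 = 4.682 × 10^5 m³
Confined: ΔV_c = S × A × Δh = 4.2 × 10^-5 × 6.4 × 10^5 × 2.438 = 65.54 m³
Ratio = ΔV_u / ΔV_c = Sy / S = 0.3 / 4.2 × 10^-5 = 7143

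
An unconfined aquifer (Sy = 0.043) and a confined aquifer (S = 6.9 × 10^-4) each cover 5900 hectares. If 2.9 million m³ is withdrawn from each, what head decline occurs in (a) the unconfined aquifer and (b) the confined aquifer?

A = 5900 hectares = 5.9 × 10^7 m²
ΔV = 2.9 million m³ = 2.9 × 10^6 m³
Unconfined: Δh_u = ΔV/(Sy·A) = 2.9 × 10^6/(0.043 × 5.9 × 10^7) = 1.143 m
Confined: Δh_c = ΔV/(S·A) = 2.9 × 10^6/(6.9 × 10^-4 × 5.9 × 10^7) = 71.24 m

Δh_u ≈ 1.14 m; Δh_c ≈ 71.2 m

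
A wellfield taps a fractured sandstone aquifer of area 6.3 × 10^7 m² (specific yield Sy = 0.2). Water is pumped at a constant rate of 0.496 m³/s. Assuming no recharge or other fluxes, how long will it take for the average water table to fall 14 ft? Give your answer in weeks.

Δh = 14 ft = 4.267 m
ΔV = Sy × A × Δh = 0.2 × 6.3 × 10^7 × 4.267 = 5.377 × 10^7 m³
Q = 0.496 m³/s = 42850 m³/d
t = ΔV / Q = 5.377 × 10^7 m³ / 42850 m³/d = 1255 d
t = 1255 d ≈ 179.2 weeks

t ≈ 179 weeks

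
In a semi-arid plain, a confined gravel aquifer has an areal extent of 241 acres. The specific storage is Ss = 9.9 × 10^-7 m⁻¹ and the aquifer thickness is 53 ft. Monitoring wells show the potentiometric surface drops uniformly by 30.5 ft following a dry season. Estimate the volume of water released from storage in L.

ΔV ≈ 1.45 × 10^5 L

b = 53 ft = 16.15 m
S = Ss × b = 9.9 × 10^-7 m⁻¹ × 16.15 m = 1.599 × 10^-5
A = 241 acres = 9.753 × 10^5 m²
Δh = 30.5 ft = 9.296 m
ΔV = S × A × Δh = 1.599 × 10^-5 × 9.753 × 10^5 m² × 9.296 m = 145 m³
ΔV = 145 m³ = 1.45 × 10^5 L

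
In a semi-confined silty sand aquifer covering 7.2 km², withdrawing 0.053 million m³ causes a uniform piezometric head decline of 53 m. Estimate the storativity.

S ≈ 1.4 × 10^-4

A = 7.2 km² = 7.2 × 10^6 m²
ΔV = 0.053 million m³ = 53000 m³
S = ΔV / (A × Δh) = 53000 m³ / (7.2 × 10^6 m² × 53 m) = 1.389 × 10^-4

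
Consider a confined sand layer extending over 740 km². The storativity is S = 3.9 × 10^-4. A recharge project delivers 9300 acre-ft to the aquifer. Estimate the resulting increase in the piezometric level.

A = 740 km² = 7.4 × 10^8 m²
ΔV = 9300 acre-ft = 1.147 × 10^7 m³
Δh = ΔV / (S × A) = 1.147 × 10^7 m³ / (3.9 × 10^-4 × 7.4 × 10^8 m²) = 39.75 m

Δh ≈ 39.7 m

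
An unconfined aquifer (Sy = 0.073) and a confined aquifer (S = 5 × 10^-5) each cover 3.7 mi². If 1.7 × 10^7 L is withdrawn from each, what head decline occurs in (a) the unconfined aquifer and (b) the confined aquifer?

Δh_u ≈ 0.0243 m; Δh_c ≈ 35.5 m

A = 3.7 mi² = 9.583 × 10^6 m²
ΔV = 1.7 × 10^7 L = 17000 m³
Unconfined: Δh_u = ΔV/(Sy·A) = 17000/(0.073 × 9.583 × 10^6) = 0.0243 m
Confined: Δh_c = ΔV/(S·A) = 17000/(5 × 10^-5 × 9.583 × 10^6) = 35.48 m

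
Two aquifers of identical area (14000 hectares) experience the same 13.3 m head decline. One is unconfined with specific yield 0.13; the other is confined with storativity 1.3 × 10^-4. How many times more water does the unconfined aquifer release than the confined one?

ΔV_u / ΔV_c ≈ 1000

A = 14000 hectares = 1.4 × 10^8 m²
Unconfined: ΔV_u = Sy × A × Δh = 0.13 × 1.4 × 10^8 × 13.3 = 2.421 × 10^8 m³
Confined: ΔV_c = S × A × Δh = 1.3 × 10^-4 × 1.4 × 10^8 × 13.3 = 2.421 × 10^5 m³
Ratio = ΔV_u / ΔV_c = Sy / S = 0.13 / 1.3 × 10^-4 = 1000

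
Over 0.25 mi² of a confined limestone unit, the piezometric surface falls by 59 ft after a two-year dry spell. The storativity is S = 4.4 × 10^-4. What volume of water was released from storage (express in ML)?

ΔV ≈ 5.12 ML

A = 0.25 mi² = 6.475 × 10^5 m²
Δh = 59 ft = 17.98 m
ΔV = S × A × Δh = 4.4 × 10^-4 × 6.475 × 10^5 m² × 17.98 m = 5123 m³
ΔV = 5123 m³ = 5.123 ML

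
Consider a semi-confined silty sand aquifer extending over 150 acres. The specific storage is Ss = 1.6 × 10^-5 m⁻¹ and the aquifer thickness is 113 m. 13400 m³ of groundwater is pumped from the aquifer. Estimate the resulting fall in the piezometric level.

Δh ≈ 12.2 m

S = Ss × b = 1.6 × 10^-5 m⁻¹ × 113 m = 1.808 × 10^-3
A = 150 acres = 6.07 × 10^5 m²
Δh = ΔV / (S × A) = 13400 m³ / (0.001808 × 6.07 × 10^5 m²) = 12.21 m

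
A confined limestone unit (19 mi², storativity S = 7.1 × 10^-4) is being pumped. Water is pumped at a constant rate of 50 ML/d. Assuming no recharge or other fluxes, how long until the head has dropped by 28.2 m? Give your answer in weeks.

A = 19 mi² = 4.921 × 10^7 m²
ΔV = S × A × Δh = 7.1 × 10^-4 × 4.921 × 10^7 × 28.2 = 9.853 × 10^5 m³
Q = 50 ML/d = 50000 m³/d
t = ΔV / Q = 9.853 × 10^5 m³ / 50000 m³/d = 19.71 d
t = 19.71 d ≈ 2.815 weeks

t ≈ 2.82 weeks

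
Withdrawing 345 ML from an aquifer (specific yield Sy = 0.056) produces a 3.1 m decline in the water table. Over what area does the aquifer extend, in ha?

ΔV = 345 ML = 3.45 × 10^5 m³
A = ΔV / (Sy × Δh) = 3.45 × 10^5 / (0.056 × 3.1) = 1.987 × 10^6 m²
A = 1.987 × 10^6 m² = 198.7 ha

A ≈ 199 ha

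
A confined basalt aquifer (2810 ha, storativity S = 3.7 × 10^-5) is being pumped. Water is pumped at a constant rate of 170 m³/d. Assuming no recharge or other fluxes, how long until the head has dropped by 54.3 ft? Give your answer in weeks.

A = 2810 ha = 2.81 × 10^7 m²
Δh = 54.3 ft = 16.55 m
ΔV = S × A × Δh = 3.7 × 10^-5 × 2.81 × 10^7 × 16.55 = 17210 m³
t = ΔV / Q = 17210 m³ / 170 m³/d = 101.2 d
t = 101.2 d ≈ 14.46 weeks

t ≈ 14.5 weeks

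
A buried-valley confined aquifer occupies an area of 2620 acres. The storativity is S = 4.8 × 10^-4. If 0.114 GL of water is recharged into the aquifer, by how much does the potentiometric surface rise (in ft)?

A = 2620 acres = 1.06 × 10^7 m²
ΔV = 0.114 GL = 1.14 × 10^5 m³
Δh = ΔV / (S × A) = 1.14 × 10^5 m³ / (4.8 × 10^-4 × 1.06 × 10^7 m²) = 22.4 m
Δh = 22.4 m = 73.49 ft

Δh ≈ 73.5 ft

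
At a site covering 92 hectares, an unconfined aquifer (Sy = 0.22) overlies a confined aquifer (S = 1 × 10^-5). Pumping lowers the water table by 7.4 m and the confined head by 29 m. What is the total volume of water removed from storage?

ΔV ≈ 1.5 × 10^6 m³

A = 92 hectares = 9.2 × 10^5 m²
Unconfined: ΔV_u = Sy × A × Δh_u = 0.22 × 9.2 × 10^5 × 7.4 = 1.498 × 10^6 m³
Confined: ΔV_c = S × A × Δh_c = 1 × 10^-5 × 9.2 × 10^5 × 29 = 266.8 m³
Total ΔV = 1.498 × 10^6 + 266.8 = 1.498 × 10^6 m³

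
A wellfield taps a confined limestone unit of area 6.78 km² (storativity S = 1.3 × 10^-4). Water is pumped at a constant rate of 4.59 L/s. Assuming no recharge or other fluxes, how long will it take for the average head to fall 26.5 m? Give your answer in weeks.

t ≈ 8.41 weeks

A = 6.78 km² = 6.78 × 10^6 m²
ΔV = S × A × Δh = 1.3 × 10^-4 × 6.78 × 10^6 × 26.5 = 23360 m³
Q = 4.59 L/s = 396.6 m³/d
t = ΔV / Q = 23360 m³ / 396.6 m³/d = 58.9 d
t = 58.9 d ≈ 8.414 weeks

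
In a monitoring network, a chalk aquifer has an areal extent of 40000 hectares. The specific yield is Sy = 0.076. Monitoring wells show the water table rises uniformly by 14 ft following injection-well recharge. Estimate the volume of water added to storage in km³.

A = 40000 hectares = 4 × 10^8 m²
Δh = 14 ft = 4.267 m
ΔV = Sy × A × Δh = 0.076 × 4 × 10^8 m² × 4.267 m = 1.297 × 10^8 m³
ΔV = 1.297 × 10^8 m³ = 0.1297 km³

ΔV ≈ 0.13 km³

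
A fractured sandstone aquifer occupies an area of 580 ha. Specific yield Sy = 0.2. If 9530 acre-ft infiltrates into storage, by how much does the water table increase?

A = 580 ha = 5.8 × 10^6 m²
ΔV = 9530 acre-ft = 1.176 × 10^7 m³
Δh = ΔV / (Sy × A) = 1.176 × 10^7 m³ / (0.2 × 5.8 × 10^6 m²) = 10.13 m

Δh ≈ 10.1 m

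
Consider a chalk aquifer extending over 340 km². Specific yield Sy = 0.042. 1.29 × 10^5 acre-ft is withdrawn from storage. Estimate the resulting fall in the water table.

A = 340 km² = 3.4 × 10^8 m²
ΔV = 1.29 × 10^5 acre-ft = 1.591 × 10^8 m³
Δh = ΔV / (Sy × A) = 1.591 × 10^8 m³ / (0.042 × 3.4 × 10^8 m²) = 11.14 m

Δh ≈ 11.1 m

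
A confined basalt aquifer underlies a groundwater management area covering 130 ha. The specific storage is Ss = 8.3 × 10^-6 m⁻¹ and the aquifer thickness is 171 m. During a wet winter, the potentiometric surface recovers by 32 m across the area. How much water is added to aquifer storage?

S = Ss × b = 8.3 × 10^-6 m⁻¹ × 171 m = 1.419 × 10^-3
A = 130 ha = 1.3 × 10^6 m²
ΔV = S × A × Δh = 0.001419 × 1.3 × 10^6 m² × 32 m = 59040 m³

ΔV ≈ 59000 m³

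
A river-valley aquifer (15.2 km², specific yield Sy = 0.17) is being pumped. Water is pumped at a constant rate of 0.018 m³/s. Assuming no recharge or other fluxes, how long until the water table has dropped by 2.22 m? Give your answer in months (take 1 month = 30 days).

A = 15.2 km² = 1.52 × 10^7 m²
ΔV = Sy × A × Δh = 0.17 × 1.52 × 10^7 × 2.22 = 5.736 × 10^6 m³
Q = 0.018 m³/s = 1555 m³/d
t = ΔV / Q = 5.736 × 10^6 m³ / 1555 m³/d = 3689 d
t = 3689 d ≈ 123 months

t ≈ 123 months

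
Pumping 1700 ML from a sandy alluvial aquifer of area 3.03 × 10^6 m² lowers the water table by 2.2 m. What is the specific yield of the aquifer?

Sy ≈ 0.26

ΔV = 1700 ML = 1.7 × 10^6 m³
Sy = ΔV / (A × Δh) = 1.7 × 10^6 m³ / (3.03 × 10^6 m² × 2.2 m) = 0.255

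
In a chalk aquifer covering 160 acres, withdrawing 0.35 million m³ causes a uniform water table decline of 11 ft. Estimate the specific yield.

Sy ≈ 0.16

A = 160 acres = 6.475 × 10^5 m²
Δh = 11 ft = 3.353 m
ΔV = 0.35 million m³ = 3.5 × 10^5 m³
Sy = ΔV / (A × Δh) = 3.5 × 10^5 m³ / (6.475 × 10^5 m² × 3.353 m) = 0.1612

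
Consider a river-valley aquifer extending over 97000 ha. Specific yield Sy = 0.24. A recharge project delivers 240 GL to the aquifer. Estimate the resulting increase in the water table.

Δh ≈ 1.03 m

A = 97000 ha = 9.7 × 10^8 m²
ΔV = 240 GL = 2.4 × 10^8 m³
Δh = ΔV / (Sy × A) = 2.4 × 10^8 m³ / (0.24 × 9.7 × 10^8 m²) = 1.031 m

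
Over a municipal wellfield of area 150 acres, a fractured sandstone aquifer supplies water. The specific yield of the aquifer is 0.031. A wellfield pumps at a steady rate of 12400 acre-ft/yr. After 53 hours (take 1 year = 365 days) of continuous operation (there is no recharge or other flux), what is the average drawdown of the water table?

Δh ≈ 4.92 m

A = 150 acres = 6.07 × 10^5 m²
Q = 12400 acre-ft/yr = 41900 m³/d
t = 53 hours = 2.208 d
ΔV = Q × t = 41900 m³/d × 2.208 d = 92540 m³
Δh = ΔV / (Sy × A) = 92540 / (0.031 × 6.07 × 10^5) = 4.918 m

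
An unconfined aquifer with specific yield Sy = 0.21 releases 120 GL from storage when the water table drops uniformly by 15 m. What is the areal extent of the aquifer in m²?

ΔV = 120 GL = 1.2 × 10^8 m³
A = ΔV / (Sy × Δh) = 1.2 × 10^8 / (0.21 × 15) = 3.81 × 10^7 m²

A ≈ 3.81 × 10^7 m²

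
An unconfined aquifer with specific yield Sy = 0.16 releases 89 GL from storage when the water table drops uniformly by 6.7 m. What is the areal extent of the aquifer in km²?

A ≈ 83 km²

ΔV = 89 GL = 8.9 × 10^7 m³
A = ΔV / (Sy × Δh) = 8.9 × 10^7 / (0.16 × 6.7) = 8.302 × 10^7 m²
A = 8.302 × 10^7 m² = 83.02 km²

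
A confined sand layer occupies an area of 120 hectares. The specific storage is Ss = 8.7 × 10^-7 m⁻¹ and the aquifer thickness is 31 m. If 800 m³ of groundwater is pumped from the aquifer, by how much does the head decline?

S = Ss × b = 8.7 × 10^-7 m⁻¹ × 31 m = 2.697 × 10^-5
A = 120 hectares = 1.2 × 10^6 m²
Δh = ΔV / (S × A) = 800 m³ / (2.697 × 10^-5 × 1.2 × 10^6 m²) = 24.72 m

Δh ≈ 24.7 m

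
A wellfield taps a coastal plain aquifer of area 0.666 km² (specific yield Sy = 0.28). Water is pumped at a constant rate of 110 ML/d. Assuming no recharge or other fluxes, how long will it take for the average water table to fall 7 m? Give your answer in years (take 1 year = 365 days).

A = 0.666 km² = 6.66 × 10^5 m²
ΔV = Sy × A × Δh = 0.28 × 6.66 × 10^5 × 7 = 1.305 × 10^6 m³
Q = 110 ML/d = 1.1 × 10^5 m³/d
t = ΔV / Q = 1.305 × 10^6 m³ / 1.1 × 10^5 m³/d = 11.87 d
t = 11.87 d ≈ 0.03251 years

t ≈ 0.0325 years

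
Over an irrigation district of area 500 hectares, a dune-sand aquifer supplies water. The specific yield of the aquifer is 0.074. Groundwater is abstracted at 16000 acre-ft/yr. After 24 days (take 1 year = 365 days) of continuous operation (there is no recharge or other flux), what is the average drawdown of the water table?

Δh ≈ 3.51 m

A = 500 hectares = 5 × 10^6 m²
Q = 16000 acre-ft/yr = 54070 m³/d
ΔV = Q × t = 54070 m³/d × 24 d = 1.298 × 10^6 m³
Δh = ΔV / (Sy × A) = 1.298 × 10^6 / (0.074 × 5 × 10^6) = 3.507 m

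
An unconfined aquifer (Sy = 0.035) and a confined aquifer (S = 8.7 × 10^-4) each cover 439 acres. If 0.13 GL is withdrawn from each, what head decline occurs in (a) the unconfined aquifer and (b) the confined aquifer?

Δh_u ≈ 2.09 m; Δh_c ≈ 84.1 m

A = 439 acres = 1.777 × 10^6 m²
ΔV = 0.13 GL = 1.3 × 10^5 m³
Unconfined: Δh_u = ΔV/(Sy·A) = 1.3 × 10^5/(0.035 × 1.777 × 10^6) = 2.091 m
Confined: Δh_c = ΔV/(S·A) = 1.3 × 10^5/(8.7 × 10^-4 × 1.777 × 10^6) = 84.11 m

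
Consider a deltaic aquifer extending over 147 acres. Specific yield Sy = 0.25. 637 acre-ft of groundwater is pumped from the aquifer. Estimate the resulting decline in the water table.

Δh ≈ 5.28 m

A = 147 acres = 5.949 × 10^5 m²
ΔV = 637 acre-ft = 7.857 × 10^5 m³
Δh = ΔV / (Sy × A) = 7.857 × 10^5 m³ / (0.25 × 5.949 × 10^5 m²) = 5.283 m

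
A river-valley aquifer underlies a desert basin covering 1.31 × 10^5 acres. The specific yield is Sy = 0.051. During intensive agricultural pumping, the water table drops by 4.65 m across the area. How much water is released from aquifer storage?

A = 1.31 × 10^5 acres = 5.301 × 10^8 m²
ΔV = Sy × A × Δh = 0.051 × 5.301 × 10^8 m² × 4.65 m = 1.257 × 10^8 m³

ΔV ≈ 1.26 × 10^8 m³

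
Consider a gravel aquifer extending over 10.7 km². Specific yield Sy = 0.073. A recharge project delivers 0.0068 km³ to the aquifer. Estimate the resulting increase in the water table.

A = 10.7 km² = 1.07 × 10^7 m²
ΔV = 0.0068 km³ = 6.8 × 10^6 m³
Δh = ΔV / (Sy × A) = 6.8 × 10^6 m³ / (0.073 × 1.07 × 10^7 m²) = 8.706 m

Δh ≈ 8.71 m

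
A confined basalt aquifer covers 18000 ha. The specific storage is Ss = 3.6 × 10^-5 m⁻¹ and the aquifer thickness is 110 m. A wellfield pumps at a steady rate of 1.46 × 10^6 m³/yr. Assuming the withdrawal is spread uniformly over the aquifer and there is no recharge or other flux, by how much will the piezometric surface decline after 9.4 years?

Δh ≈ 19.3 m

S = Ss × b = 3.6 × 10^-5 m⁻¹ × 110 m = 3.96 × 10^-3
A = 18000 ha = 1.8 × 10^8 m²
Q = 1.46 × 10^6 m³/yr = 4000 m³/d
t = 9.4 years = 3431 d
ΔV = Q × t = 4000 m³/d × 3431 d = 1.372 × 10^7 m³
Δh = ΔV / (S × A) = 1.372 × 10^7 / (0.00396 × 1.8 × 10^8) = 19.25 m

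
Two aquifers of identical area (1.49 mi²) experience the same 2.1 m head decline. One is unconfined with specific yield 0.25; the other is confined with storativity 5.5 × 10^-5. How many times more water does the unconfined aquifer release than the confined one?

A = 1.49 mi² = 3.859 × 10^6 m²
Unconfined: ΔV_u = Sy × A × Δh = 0.25 × 3.859 × 10^6 × 2.1 = 2.026 × 10^6 m³
Confined: ΔV_c = S × A × Δh = 5.5 × 10^-5 × 3.859 × 10^6 × 2.1 = 445.7 m³
Ratio = ΔV_u / ΔV_c = Sy / S = 0.25 / 5.5 × 10^-5 = 4545

ΔV_u / ΔV_c ≈ 4550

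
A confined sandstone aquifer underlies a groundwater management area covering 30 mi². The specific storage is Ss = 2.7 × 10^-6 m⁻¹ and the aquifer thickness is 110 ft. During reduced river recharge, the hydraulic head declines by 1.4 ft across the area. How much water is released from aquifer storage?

b = 110 ft = 33.53 m
S = Ss × b = 2.7 × 10^-6 m⁻¹ × 33.53 m = 9.053 × 10^-5
A = 30 mi² = 7.77 × 10^7 m²
Δh = 1.4 ft = 0.4267 m
ΔV = S × A × Δh = 9.053 × 10^-5 × 7.77 × 10^7 m² × 0.4267 m = 3001 m³

ΔV ≈ 3000 m³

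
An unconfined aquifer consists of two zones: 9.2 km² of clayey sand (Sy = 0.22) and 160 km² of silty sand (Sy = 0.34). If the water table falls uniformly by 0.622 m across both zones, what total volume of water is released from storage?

A₁ = 9.2 km² = 9.2 × 10^6 m²; A₂ = 160 km² = 1.6 × 10^8 m²
ΔV₁ = 0.22 × 9.2 × 10^6 × 0.622 = 1.259 × 10^6 m³
ΔV₂ = 0.34 × 1.6 × 10^8 × 0.622 = 3.384 × 10^7 m³
ΔV = ΔV₁ + ΔV₂ = 3.51 × 10^7 m³

ΔV ≈ 3.51 × 10^7 m³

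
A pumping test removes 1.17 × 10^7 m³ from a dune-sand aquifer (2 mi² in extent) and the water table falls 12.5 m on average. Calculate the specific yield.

A = 2 mi² = 5.18 × 10^6 m²
Sy = ΔV / (A × Δh) = 1.17 × 10^7 m³ / (5.18 × 10^6 m² × 12.5 m) = 0.1807

Sy ≈ 0.18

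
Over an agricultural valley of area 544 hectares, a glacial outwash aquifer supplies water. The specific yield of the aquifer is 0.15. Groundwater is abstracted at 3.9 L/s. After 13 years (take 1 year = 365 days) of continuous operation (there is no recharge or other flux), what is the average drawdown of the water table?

A = 544 hectares = 5.44 × 10^6 m²
Q = 3.9 L/s = 337 m³/d
t = 13 years = 4745 d
ΔV = Q × t = 337 m³/d × 4745 d = 1.599 × 10^6 m³
Δh = ΔV / (Sy × A) = 1.599 × 10^6 / (0.15 × 5.44 × 10^6) = 1.959 m

Δh ≈ 1.96 m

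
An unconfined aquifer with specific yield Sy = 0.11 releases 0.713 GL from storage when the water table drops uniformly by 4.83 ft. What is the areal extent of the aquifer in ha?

A ≈ 440 ha

Δh = 4.83 ft = 1.472 m
ΔV = 0.713 GL = 7.13 × 10^5 m³
A = ΔV / (Sy × Δh) = 7.13 × 10^5 / (0.11 × 1.472) = 4.403 × 10^6 m²
A = 4.403 × 10^6 m² = 440.3 ha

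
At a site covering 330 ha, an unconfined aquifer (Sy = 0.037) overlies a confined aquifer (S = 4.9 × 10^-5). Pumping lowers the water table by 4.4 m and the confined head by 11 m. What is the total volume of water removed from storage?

A = 330 ha = 3.3 × 10^6 m²
Unconfined: ΔV_u = Sy × A × Δh_u = 0.037 × 3.3 × 10^6 × 4.4 = 5.372 × 10^5 m³
Confined: ΔV_c = S × A × Δh_c = 4.9 × 10^-5 × 3.3 × 10^6 × 11 = 1779 m³
Total ΔV = 5.372 × 10^5 + 1779 = 5.39 × 10^5 m³

ΔV ≈ 5.39 × 10^5 m³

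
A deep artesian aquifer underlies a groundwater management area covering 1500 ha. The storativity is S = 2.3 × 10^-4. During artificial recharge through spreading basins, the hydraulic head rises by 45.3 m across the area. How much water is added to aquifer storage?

ΔV ≈ 1.56 × 10^5 m³

A = 1500 ha = 1.5 × 10^7 m²
ΔV = S × A × Δh = 2.3 × 10^-4 × 1.5 × 10^7 m² × 45.3 m = 1.563 × 10^5 m³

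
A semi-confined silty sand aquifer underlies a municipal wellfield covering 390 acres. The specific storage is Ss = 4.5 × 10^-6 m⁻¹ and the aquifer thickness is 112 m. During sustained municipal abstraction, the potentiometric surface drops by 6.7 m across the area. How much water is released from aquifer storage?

ΔV ≈ 5330 m³

S = Ss × b = 4.5 × 10^-6 m⁻¹ × 112 m = 5.04 × 10^-4
A = 390 acres = 1.578 × 10^6 m²
ΔV = S × A × Δh = 5.04 × 10^-4 × 1.578 × 10^6 m² × 6.7 m = 5330 m³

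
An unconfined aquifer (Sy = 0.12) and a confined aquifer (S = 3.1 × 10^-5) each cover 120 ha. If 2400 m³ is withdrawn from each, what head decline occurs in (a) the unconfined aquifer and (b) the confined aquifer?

A = 120 ha = 1.2 × 10^6 m²
Unconfined: Δh_u = ΔV/(Sy·A) = 2400/(0.12 × 1.2 × 10^6) = 0.01667 m
Confined: Δh_c = ΔV/(S·A) = 2400/(3.1 × 10^-5 × 1.2 × 10^6) = 64.52 m

Δh_u ≈ 0.0167 m; Δh_c ≈ 64.5 m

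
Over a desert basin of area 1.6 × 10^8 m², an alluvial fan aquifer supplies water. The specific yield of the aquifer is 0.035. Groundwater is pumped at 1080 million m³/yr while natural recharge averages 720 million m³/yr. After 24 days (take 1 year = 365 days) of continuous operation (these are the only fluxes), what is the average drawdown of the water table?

Net abstraction = 1080 − 720 = 360 million m³/yr
Q_net = 360 million m³/yr = 9.863 × 10^5 m³/d
ΔV = Q × t = 9.863 × 10^5 m³/d × 24 d = 2.367 × 10^7 m³
Δh = ΔV / (Sy × A) = 2.367 × 10^7 / (0.035 × 1.6 × 10^8) = 4.227 m

Δh ≈ 4.23 m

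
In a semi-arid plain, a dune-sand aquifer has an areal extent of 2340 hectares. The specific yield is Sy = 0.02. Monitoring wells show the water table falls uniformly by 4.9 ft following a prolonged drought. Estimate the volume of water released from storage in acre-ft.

ΔV ≈ 567 acre-ft

A = 2340 hectares = 2.34 × 10^7 m²
Δh = 4.9 ft = 1.494 m
ΔV = Sy × A × Δh = 0.02 × 2.34 × 10^7 m² × 1.494 m = 6.99 × 10^5 m³
ΔV = 6.99 × 10^5 m³ = 566.7 acre-ft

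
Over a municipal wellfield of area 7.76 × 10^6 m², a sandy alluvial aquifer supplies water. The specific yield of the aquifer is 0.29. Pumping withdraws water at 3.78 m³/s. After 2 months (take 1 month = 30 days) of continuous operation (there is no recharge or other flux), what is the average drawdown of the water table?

Δh ≈ 8.71 m

Q = 3.78 m³/s = 3.266 × 10^5 m³/d
t = 2 months = 60 d
ΔV = Q × t = 3.266 × 10^5 m³/d × 60 d = 1.96 × 10^7 m³
Δh = ΔV / (Sy × A) = 1.96 × 10^7 / (0.29 × 7.76 × 10^6) = 8.708 m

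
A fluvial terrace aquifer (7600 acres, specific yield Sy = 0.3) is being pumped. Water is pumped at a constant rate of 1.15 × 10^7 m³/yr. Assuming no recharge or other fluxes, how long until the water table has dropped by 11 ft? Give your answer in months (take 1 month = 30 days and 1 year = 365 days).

A = 7600 acres = 3.076 × 10^7 m²
Δh = 11 ft = 3.353 m
ΔV = Sy × A × Δh = 0.3 × 3.076 × 10^7 × 3.353 = 3.094 × 10^7 m³
Q = 1.15 × 10^7 m³/yr = 31510 m³/d
t = ΔV / Q = 3.094 × 10^7 m³ / 31510 m³/d = 981.9 d
t = 981.9 d ≈ 32.73 months

t ≈ 32.7 months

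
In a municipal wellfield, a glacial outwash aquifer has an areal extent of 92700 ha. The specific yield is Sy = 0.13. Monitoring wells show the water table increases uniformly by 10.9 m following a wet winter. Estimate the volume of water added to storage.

A = 92700 ha = 9.27 × 10^8 m²
ΔV = Sy × A × Δh = 0.13 × 9.27 × 10^8 m² × 10.9 m = 1.314 × 10^9 m³

ΔV ≈ 1.31 × 10^9 m³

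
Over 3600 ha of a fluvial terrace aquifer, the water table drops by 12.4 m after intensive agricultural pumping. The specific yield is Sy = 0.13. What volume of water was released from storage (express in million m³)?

ΔV ≈ 58 million m³

A = 3600 ha = 3.6 × 10^7 m²
ΔV = Sy × A × Δh = 0.13 × 3.6 × 10^7 m² × 12.4 m = 5.803 × 10^7 m³
ΔV = 5.803 × 10^7 m³ = 58.03 million m³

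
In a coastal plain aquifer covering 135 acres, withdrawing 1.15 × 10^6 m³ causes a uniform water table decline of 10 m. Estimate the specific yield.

A = 135 acres = 5.463 × 10^5 m²
Sy = ΔV / (A × Δh) = 1.15 × 10^6 m³ / (5.463 × 10^5 m² × 10 m) = 0.2105

Sy ≈ 0.21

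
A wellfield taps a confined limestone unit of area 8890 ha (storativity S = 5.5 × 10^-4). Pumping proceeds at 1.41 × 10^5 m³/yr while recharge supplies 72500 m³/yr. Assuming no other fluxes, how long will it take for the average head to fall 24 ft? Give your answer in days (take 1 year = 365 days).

A = 8890 ha = 8.89 × 10^7 m²
Δh = 24 ft = 7.315 m
ΔV = S × A × Δh = 5.5 × 10^-4 × 8.89 × 10^7 × 7.315 = 3.577 × 10^5 m³
Net withdrawal = 1.41 × 10^5 − 72500 = 68500 m³/yr = 187.7 m³/d
t = ΔV / Q = 3.577 × 10^5 m³ / 187.7 m³/d = 1906 d

t ≈ 1910 days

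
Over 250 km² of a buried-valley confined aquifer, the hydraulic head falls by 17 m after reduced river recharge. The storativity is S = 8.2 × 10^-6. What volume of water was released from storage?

ΔV ≈ 34800 m³

A = 250 km² = 2.5 × 10^8 m²
ΔV = S × A × Δh = 8.2 × 10^-6 × 2.5 × 10^8 m² × 17 m = 34850 m³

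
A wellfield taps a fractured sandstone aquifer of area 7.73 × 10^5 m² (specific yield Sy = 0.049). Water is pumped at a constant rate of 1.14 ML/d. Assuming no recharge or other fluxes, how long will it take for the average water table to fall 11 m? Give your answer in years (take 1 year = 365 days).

t ≈ 1 years

ΔV = Sy × A × Δh = 0.049 × 7.73 × 10^5 × 11 = 4.166 × 10^5 m³
Q = 1.14 ML/d = 1140 m³/d
t = ΔV / Q = 4.166 × 10^5 m³ / 1140 m³/d = 365.5 d
t = 365.5 d ≈ 1.001 years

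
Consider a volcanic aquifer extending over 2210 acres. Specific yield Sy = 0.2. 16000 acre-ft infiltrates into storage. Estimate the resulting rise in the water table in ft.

Δh ≈ 36.2 ft

A = 2210 acres = 8.944 × 10^6 m²
ΔV = 16000 acre-ft = 1.974 × 10^7 m³
Δh = ΔV / (Sy × A) = 1.974 × 10^7 m³ / (0.2 × 8.944 × 10^6 m²) = 11.03 m
Δh = 11.03 m = 36.2 ft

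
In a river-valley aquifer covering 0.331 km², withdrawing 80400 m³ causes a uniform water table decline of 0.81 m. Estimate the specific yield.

Sy ≈ 0.3

A = 0.331 km² = 3.31 × 10^5 m²
Sy = ΔV / (A × Δh) = 80400 m³ / (3.31 × 10^5 m² × 0.81 m) = 0.2999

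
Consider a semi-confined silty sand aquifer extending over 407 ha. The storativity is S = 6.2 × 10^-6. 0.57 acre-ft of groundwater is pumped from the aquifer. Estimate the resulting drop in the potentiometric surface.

Δh ≈ 27.9 m

A = 407 ha = 4.07 × 10^6 m²
ΔV = 0.57 acre-ft = 703.1 m³
Δh = ΔV / (S × A) = 703.1 m³ / (6.2 × 10^-6 × 4.07 × 10^6 m²) = 27.86 m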